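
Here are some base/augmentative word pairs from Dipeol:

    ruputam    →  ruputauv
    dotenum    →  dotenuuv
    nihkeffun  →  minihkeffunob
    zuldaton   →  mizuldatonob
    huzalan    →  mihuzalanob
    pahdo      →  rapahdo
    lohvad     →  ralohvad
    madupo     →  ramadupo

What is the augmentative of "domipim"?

dotenum and nihkeffun both have last vowel 'u' yet inflect differently (dotenuuv, minihkeffunob), so the last vowel is not what conditions the rule; the final letter is.
"domipim" ends in -m. The stems ending in -m (ruputam → ruputauv, dotenum → dotenuuv) drop the final letter and add -uv.
The other patterns: stems ending in -n add mi- … -ob around the stem; stems ending in -d or -o add the prefix ra-.
So domipim → domipiuv.

domipiuv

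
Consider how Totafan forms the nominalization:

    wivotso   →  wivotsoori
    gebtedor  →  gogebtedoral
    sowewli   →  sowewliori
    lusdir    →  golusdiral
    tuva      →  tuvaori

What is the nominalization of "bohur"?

"bohur" ends in a consonant. The stems ending in a consonant (gebtedor → gogebtedoral, lusdir → golusdiral) add go- … -al around the stem.
The other pattern: stems ending in a vowel add -ori.
So bohur → gobohural.

gobohural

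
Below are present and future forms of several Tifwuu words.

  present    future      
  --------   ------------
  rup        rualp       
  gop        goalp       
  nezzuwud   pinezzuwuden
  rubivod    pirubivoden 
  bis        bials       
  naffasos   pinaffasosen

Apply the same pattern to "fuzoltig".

bis and naffasos both end in -s yet inflect differently (bials, pinaffasosen), so the final letter is not what conditions the rule; the number of vowels is.
"fuzoltig" has 3 vowels. The stems with 3 vowels (rubivod → pirubivoden, naffasos → pinaffasosen, nezzuwud → pinezzuwuden) add pi- … -en around the stem.
The other pattern: stems with 1 vowel insert -al- after the first vowel.
So fuzoltig → pifuzoltigen.

pifuzoltigen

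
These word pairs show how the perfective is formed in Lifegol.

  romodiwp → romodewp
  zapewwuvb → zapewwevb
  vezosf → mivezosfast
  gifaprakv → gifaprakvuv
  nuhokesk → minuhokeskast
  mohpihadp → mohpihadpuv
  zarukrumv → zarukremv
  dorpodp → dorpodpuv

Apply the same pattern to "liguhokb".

liguhokbuv

dorpodp and romodiwp both end in -p yet inflect differently (dorpodpuv, romodewp), so the final letter is not what conditions the rule; the second-to-last letter is.
"liguhokb" has second-to-last letter 'k'. The one such stem in the data (gifaprakv → gifaprakvuv) adds -uv, so the same rule applies.
So liguhokb → liguhokbuv.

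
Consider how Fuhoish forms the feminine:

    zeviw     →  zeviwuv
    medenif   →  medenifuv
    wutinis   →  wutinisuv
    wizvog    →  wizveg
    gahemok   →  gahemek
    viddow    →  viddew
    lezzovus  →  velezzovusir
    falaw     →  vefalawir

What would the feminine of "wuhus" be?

"wuhus" has last vowel 'u'. The one such stem in the data (lezzovus → velezzovusir) adds ve- … -ir around the stem, so the same rule applies.
The other patterns: stems whose last vowel is 'i' add -uv; stems whose last vowel is 'o' change the last vowel to 'e'.
So wuhus → vewuhusir.

vewuhusir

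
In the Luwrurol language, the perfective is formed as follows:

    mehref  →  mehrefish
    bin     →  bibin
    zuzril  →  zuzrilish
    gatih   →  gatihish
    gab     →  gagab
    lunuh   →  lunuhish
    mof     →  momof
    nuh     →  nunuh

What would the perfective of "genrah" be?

gatih and nuh both end in -h yet inflect differently (gatihish, nunuh), so the final letter is not what conditions the rule; the number of vowels is.
"genrah" has 2 vowels. The stems with 2 vowels (mehref → mehrefish, zuzril → zuzrilish, gatih → gatihish) add -ish.
So genrah → genrahish.

genrahish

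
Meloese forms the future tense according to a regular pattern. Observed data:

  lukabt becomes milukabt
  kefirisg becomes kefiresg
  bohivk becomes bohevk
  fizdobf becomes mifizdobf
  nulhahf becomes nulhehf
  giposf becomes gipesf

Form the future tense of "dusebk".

midusebk

fizdobf and giposf both end in -f yet inflect differently (mifizdobf, gipesf), so the final letter is not what conditions the rule; the second-to-last letter is.
"dusebk" has second-to-last letter 'b'. The stems whose second-to-last letter is 'b' (lukabt → milukabt, fizdobf → mifizdobf) add the prefix mi-.
So dusebk → midusebk.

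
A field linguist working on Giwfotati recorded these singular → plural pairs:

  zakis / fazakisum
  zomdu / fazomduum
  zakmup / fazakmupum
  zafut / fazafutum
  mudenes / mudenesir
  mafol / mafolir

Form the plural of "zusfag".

zakis and mudenes both end in -s yet inflect differently (fazakisum, mudenesir), so the final letter is not what conditions the rule; the first letter is.
"zusfag" begins with z-. The stems beginning with z- (zakis → fazakisum, zomdu → fazomduum, zakmup → fazakmupum) add fa- … -um around the stem.
So zusfag → fazusfagum.

fazusfagum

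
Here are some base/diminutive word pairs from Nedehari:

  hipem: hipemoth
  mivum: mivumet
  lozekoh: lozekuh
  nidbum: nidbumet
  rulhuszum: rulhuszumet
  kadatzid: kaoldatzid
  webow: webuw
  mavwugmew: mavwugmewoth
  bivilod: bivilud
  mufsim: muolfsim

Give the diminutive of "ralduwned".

nidbum and mufsim both end in -m yet inflect differently (nidbumet, muolfsim), so the final letter is not what conditions the rule; the last vowel is.
"ralduwned" has last vowel 'e'. The stems whose last vowel is 'e' (hipem → hipemoth, mavwugmew → mavwugmewoth) add -oth.
So ralduwned → ralduwnedoth.

ralduwnedoth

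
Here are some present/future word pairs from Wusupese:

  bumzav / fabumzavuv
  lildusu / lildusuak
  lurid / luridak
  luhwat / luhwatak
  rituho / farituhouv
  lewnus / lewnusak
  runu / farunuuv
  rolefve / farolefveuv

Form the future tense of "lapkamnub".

lapkamnubak

"lapkamnub" begins with l-. The stems beginning with l- (lildusu → lildusuak, lurid → luridak, luhwat → luhwatak) add -ak.
The other pattern: stems beginning with b- or r- add fa- … -uv around the stem.
So lapkamnub → lapkamnubak.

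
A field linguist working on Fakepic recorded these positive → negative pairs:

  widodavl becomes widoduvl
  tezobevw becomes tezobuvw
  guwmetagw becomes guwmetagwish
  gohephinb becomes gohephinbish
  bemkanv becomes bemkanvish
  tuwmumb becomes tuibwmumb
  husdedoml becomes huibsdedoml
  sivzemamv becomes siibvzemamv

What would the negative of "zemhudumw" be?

tezobevw and guwmetagw both end in -w yet inflect differently (tezobuvw, guwmetagwish), so the final letter is not what conditions the rule; the second-to-last letter is.
"zemhudumw" has second-to-last letter 'm'. The stems whose second-to-last letter is 'm' (tuwmumb → tuibwmumb, husdedoml → huibsdedoml, sivzemamv → siibvzemamv) insert -ib- after the first vowel.
So zemhudumw → zeibmhudumw.

zeibmhudumw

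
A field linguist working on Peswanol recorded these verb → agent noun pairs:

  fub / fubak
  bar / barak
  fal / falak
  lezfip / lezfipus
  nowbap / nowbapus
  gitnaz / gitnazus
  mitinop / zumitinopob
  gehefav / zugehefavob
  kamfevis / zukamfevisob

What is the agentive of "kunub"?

lezfip and mitinop both end in -p yet inflect differently (lezfipus, zumitinopob), so the final letter is not what conditions the rule; the number of vowels is.
"kunub" has 2 vowels. The stems with 2 vowels (lezfip → lezfipus, nowbap → nowbapus, gitnaz → gitnazus) add -us.
The other patterns: stems with 1 vowel add -ak; stems with 3 vowels add zu- … -ob around the stem.
So kunub → kunubus.

kunubus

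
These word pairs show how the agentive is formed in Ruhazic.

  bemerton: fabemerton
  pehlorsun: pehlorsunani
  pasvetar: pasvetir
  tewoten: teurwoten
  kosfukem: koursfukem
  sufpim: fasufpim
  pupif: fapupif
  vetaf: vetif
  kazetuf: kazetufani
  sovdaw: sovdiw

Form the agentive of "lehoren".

leurhoren

"lehoren" has last vowel 'e'. The stems whose last vowel is 'e' (kosfukem → koursfukem, tewoten → teurwoten) insert -ur- after the first vowel.
So lehoren → leurhoren.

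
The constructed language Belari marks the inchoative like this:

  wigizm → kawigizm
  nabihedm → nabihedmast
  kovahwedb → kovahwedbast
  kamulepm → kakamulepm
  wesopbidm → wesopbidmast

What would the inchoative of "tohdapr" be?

katohdapr

wesopbidm and kamulepm both end in -m yet inflect differently (wesopbidmast, kakamulepm), so the final letter is not what conditions the rule; the second-to-last letter is.
"tohdapr" has second-to-last letter 'p'. The one such stem in the data (kamulepm → kakamulepm) adds the prefix ka-, so the same rule applies.
The other pattern: stems whose second-to-last letter is 'd' add -ast.
So tohdapr → katohdapr.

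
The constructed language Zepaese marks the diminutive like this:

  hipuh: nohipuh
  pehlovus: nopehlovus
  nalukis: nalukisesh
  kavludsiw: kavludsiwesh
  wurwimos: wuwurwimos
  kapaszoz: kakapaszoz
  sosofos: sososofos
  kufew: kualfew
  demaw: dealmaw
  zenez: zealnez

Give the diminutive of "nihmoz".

pehlovus and nalukis both end in -s yet inflect differently (nopehlovus, nalukisesh), so the final letter is not what conditions the rule; the last vowel is.
"nihmoz" has last vowel 'o'. The stems whose last vowel is 'o' (wurwimos → wuwurwimos, kapaszoz → kakapaszoz, sosofos → sososofos) repeat the first consonant+vowel as a prefix.
The other patterns: stems whose last vowel is 'u' add the prefix no-; stems whose last vowel is 'i' add -esh; stems whose last vowel is 'a' or 'e' insert -al- after the first vowel.
So nihmoz → ninihmoz.

ninihmoz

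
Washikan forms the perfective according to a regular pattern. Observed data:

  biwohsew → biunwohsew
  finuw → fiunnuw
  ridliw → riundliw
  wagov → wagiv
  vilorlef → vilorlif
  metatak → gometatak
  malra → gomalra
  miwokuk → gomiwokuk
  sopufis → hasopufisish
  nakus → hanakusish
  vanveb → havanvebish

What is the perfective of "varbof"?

biwohsew and vilorlef both have last vowel 'e' yet inflect differently (biunwohsew, vilorlif), so the last vowel is not what conditions the rule; the final letter is.
"varbof" ends in -f. The one such stem in the data (vilorlef → vilorlif) changes the last vowel to 'i' (as does wagov), so the same rule applies.
The other patterns: stems ending in -w insert -un- after the first vowel; stems ending in -a or -k add the prefix go-; stems ending in -b or -s add ha- … -ish around the stem.
So varbof → varbif.

varbif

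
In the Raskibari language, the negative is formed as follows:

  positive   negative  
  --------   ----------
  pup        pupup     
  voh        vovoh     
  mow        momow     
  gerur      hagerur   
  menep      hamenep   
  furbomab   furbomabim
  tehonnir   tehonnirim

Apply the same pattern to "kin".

kikin

pup and menep both end in -p yet inflect differently (pupup, hamenep), so the final letter is not what conditions the rule; the number of vowels is.
"kin" has 1 vowel. The stems with 1 vowel (pup → pupup, voh → vovoh, mow → momow) repeat the first consonant+vowel as a prefix.
So kin → kikin.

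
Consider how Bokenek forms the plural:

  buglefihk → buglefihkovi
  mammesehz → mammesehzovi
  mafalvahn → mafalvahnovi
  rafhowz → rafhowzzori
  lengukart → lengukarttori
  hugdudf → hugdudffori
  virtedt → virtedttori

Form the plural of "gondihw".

"gondihw" has second-to-last letter 'h'. The stems whose second-to-last letter is 'h' (buglefihk → buglefihkovi, mammesehz → mammesehzovi, mafalvahn → mafalvahnovi) add -ovi.
So gondihw → gondihwovi.

gondihwovi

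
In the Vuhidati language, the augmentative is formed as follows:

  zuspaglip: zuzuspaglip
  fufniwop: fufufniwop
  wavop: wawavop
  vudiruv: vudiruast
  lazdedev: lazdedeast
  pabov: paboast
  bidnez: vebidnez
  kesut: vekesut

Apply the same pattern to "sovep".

sosovep

fufniwop and pabov both have last vowel 'o' yet inflect differently (fufufniwop, paboast), so the last vowel is not what conditions the rule; the final letter is.
"sovep" ends in -p. The stems ending in -p (zuspaglip → zuzuspaglip, fufniwop → fufufniwop, wavop → wawavop) repeat the first consonant+vowel as a prefix.
So sovep → sosovep.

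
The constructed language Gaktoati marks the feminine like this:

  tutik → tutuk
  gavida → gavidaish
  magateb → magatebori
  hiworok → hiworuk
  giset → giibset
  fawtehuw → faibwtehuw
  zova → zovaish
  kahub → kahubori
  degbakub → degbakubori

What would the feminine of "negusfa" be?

kahub and fawtehuw both have last vowel 'u' yet inflect differently (kahubori, faibwtehuw), so the last vowel is not what conditions the rule; the final letter is.
"negusfa" ends in -a. The stems ending in -a (gavida → gavidaish, zova → zovaish) add -ish.
The other patterns: stems ending in -b add -ori; stems ending in -k change the last vowel to 'u'; stems ending in -t or -w insert -ib- after the first vowel.
So negusfa → negusfaish.

negusfaish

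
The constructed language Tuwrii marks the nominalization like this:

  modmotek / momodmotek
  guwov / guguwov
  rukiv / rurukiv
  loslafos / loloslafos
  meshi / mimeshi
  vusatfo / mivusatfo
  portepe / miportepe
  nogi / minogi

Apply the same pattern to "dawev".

dadawev

rukiv and meshi both have last vowel 'i' yet inflect differently (rurukiv, mimeshi), so the last vowel is not what conditions the rule; whether the stem ends in a vowel or a consonant is.
"dawev" ends in a consonant. The stems ending in a consonant (modmotek → momodmotek, guwov → guguwov, rukiv → rurukiv) repeat the first consonant+vowel as a prefix.
So dawev → dadawev.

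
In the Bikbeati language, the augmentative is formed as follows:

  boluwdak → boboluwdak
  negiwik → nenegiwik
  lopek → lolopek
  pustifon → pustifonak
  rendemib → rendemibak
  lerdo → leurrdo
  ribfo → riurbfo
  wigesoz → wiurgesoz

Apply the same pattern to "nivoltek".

negiwik and rendemib both have last vowel 'i' yet inflect differently (nenegiwik, rendemibak), so the last vowel is not what conditions the rule; the final letter is.
"nivoltek" ends in -k. The stems ending in -k (boluwdak → boboluwdak, negiwik → nenegiwik, lopek → lolopek) repeat the first consonant+vowel as a prefix.
The other patterns: stems ending in -b or -n add -ak; stems ending in -o or -z insert -ur- after the first vowel.
So nivoltek → ninivoltek.

ninivoltek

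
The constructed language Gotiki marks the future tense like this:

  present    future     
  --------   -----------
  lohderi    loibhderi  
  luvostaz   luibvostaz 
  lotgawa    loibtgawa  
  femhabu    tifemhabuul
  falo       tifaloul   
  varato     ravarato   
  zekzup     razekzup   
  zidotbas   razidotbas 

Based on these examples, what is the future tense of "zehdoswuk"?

"zehdoswuk" begins with z-. The stems beginning with z- (zekzup → razekzup, zidotbas → razidotbas) add the prefix ra-.
So zehdoswuk → razehdoswuk.

razehdoswuk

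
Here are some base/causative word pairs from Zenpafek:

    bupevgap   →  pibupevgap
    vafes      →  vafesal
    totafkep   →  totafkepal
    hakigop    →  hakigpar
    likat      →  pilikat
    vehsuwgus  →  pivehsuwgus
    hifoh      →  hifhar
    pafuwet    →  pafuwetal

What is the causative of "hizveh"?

hakigop and totafkep both end in -p yet inflect differently (hakigpar, totafkepal), so the final letter is not what conditions the rule; the last vowel is.
"hizveh" has last vowel 'e'. The stems whose last vowel is 'e' (totafkep → totafkepal, vafes → vafesal, pafuwet → pafuwetal) add -al.
The other patterns: stems whose last vowel is 'o' delete the last vowel and add -ar; stems whose last vowel is 'a' or 'u' add the prefix pi-.
So hizveh → hizvehal.

hizvehal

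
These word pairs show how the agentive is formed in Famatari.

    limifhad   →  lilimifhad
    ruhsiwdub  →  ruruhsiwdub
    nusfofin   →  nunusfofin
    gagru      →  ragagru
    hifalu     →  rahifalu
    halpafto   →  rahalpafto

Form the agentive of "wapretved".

"wapretved" ends in a consonant. The stems ending in a consonant (limifhad → lilimifhad, ruhsiwdub → ruruhsiwdub, nusfofin → nunusfofin) repeat the first consonant+vowel as a prefix.
The other pattern: stems ending in a vowel add the prefix ra-.
So wapretved → wawapretved.

wawapretved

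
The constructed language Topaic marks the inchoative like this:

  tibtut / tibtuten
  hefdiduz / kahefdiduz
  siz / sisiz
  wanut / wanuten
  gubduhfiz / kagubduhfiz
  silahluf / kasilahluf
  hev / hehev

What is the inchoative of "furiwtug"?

kafuriwtug

siz and hefdiduz both end in -z yet inflect differently (sisiz, kahefdiduz), so the final letter is not what conditions the rule; the number of vowels is.
"furiwtug" has 3 vowels. The stems with 3 vowels (hefdiduz → kahefdiduz, silahluf → kasilahluf, gubduhfiz → kagubduhfiz) add the prefix ka-.
So furiwtug → kafuriwtug.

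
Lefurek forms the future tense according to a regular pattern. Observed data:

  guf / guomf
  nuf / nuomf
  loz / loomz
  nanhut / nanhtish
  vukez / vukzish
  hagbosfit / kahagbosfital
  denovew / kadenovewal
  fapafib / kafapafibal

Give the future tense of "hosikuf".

kahosikufal

loz and vukez both end in -z yet inflect differently (loomz, vukzish), so the final letter is not what conditions the rule; the number of vowels is.
"hosikuf" has 3 vowels. The stems with 3 vowels (hagbosfit → kahagbosfital, denovew → kadenovewal, fapafib → kafapafibal) add ka- … -al around the stem.
So hosikuf → kahosikufal.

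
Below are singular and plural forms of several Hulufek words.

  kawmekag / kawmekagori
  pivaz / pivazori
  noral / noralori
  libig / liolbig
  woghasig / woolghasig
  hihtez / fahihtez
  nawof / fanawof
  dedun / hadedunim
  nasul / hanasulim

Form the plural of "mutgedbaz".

kawmekag and libig both end in -g yet inflect differently (kawmekagori, liolbig), so the final letter is not what conditions the rule; the last vowel is.
"mutgedbaz" has last vowel 'a'. The stems whose last vowel is 'a' (kawmekag → kawmekagori, pivaz → pivazori, noral → noralori) add -ori.
The other patterns: stems whose last vowel is 'i' insert -ol- after the first vowel; stems whose last vowel is 'e' or 'o' add the prefix fa-; stems whose last vowel is 'u' add ha- … -im around the stem.
So mutgedbaz → mutgedbazori.

mutgedbazori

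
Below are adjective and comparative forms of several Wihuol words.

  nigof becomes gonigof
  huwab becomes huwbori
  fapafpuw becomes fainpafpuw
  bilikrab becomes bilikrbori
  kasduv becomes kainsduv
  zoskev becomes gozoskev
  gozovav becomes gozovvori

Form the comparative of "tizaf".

kasduv and gozovav both end in -v yet inflect differently (kainsduv, gozovvori), so the final letter is not what conditions the rule; the last vowel is.
"tizaf" has last vowel 'a'. The stems whose last vowel is 'a' (huwab → huwbori, bilikrab → bilikrbori, gozovav → gozovvori) delete the last vowel and add -ori.
So tizaf → tizfori.

tizfori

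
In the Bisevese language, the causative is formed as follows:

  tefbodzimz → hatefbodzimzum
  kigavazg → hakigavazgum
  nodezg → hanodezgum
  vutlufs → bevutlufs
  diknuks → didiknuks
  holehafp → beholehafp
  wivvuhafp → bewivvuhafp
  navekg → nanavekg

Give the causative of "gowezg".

diknuks and vutlufs both end in -s yet inflect differently (didiknuks, bevutlufs), so the final letter is not what conditions the rule; the second-to-last letter is.
"gowezg" has second-to-last letter 'z'. The stems whose second-to-last letter is 'z' (nodezg → hanodezgum, kigavazg → hakigavazgum) add ha- … -um around the stem.
So gowezg → hagowezgum.

hagowezgum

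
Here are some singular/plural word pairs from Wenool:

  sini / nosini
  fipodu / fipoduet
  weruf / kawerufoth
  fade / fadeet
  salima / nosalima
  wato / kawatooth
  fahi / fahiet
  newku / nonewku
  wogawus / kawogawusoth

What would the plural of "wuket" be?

kawuketoth

fahi and sini both end in -i yet inflect differently (fahiet, nosini), so the final letter is not what conditions the rule; the first letter is.
"wuket" begins with w-. The stems beginning with w- (wogawus → kawogawusoth, wato → kawatooth, weruf → kawerufoth) add ka- … -oth around the stem.
So wuket → kawuketoth.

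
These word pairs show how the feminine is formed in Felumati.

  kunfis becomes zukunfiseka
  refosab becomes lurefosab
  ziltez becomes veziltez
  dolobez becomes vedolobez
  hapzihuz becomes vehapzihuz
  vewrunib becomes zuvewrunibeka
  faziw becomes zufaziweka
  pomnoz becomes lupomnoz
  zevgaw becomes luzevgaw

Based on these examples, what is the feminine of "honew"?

vehonew

faziw and zevgaw both end in -w yet inflect differently (zufaziweka, luzevgaw), so the final letter is not what conditions the rule; the last vowel is.
"honew" has last vowel 'e'. The stems whose last vowel is 'e' (ziltez → veziltez, dolobez → vedolobez) add the prefix ve-.
So honew → vehonew.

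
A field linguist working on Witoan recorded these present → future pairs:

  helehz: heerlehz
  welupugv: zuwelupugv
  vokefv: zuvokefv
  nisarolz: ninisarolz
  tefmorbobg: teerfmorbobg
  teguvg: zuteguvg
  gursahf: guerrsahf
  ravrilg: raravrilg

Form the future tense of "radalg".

raradalg

"radalg" has second-to-last letter 'l'. The stems whose second-to-last letter is 'l' (nisarolz → ninisarolz, ravrilg → raravrilg) repeat the first consonant+vowel as a prefix.
So radalg → raradalg.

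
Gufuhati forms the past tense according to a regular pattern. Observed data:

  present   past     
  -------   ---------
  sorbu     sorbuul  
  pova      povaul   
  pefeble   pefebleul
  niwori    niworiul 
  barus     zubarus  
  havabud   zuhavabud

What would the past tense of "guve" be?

guveul

sorbu and barus both have last vowel 'u' yet inflect differently (sorbuul, zubarus), so the last vowel is not what conditions the rule; whether the stem ends in a vowel or a consonant is.
"guve" ends in a vowel. The stems ending in a vowel (sorbu → sorbuul, pova → povaul, pefeble → pefebleul) add -ul.
The other pattern: stems ending in a consonant add the prefix zu-.
So guve → guveul.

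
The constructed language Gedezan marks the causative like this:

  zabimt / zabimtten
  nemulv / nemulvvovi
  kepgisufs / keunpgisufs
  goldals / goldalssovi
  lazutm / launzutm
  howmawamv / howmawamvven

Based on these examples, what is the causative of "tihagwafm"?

nemulv and howmawamv both end in -v yet inflect differently (nemulvvovi, howmawamvven), so the final letter is not what conditions the rule; the second-to-last letter is.
"tihagwafm" has second-to-last letter 'f'. The one such stem in the data (kepgisufs → keunpgisufs) inserts -un- after the first vowel (as does lazutm), so the same rule applies.
So tihagwafm → tiunhagwafm.

tiunhagwafm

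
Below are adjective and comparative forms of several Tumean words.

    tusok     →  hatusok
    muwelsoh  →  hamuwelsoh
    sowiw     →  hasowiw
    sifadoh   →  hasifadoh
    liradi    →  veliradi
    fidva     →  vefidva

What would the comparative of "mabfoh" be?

hamabfoh

"mabfoh" ends in a consonant. The stems ending in a consonant (tusok → hatusok, muwelsoh → hamuwelsoh, sowiw → hasowiw) add the prefix ha-.
So mabfoh → hamabfoh.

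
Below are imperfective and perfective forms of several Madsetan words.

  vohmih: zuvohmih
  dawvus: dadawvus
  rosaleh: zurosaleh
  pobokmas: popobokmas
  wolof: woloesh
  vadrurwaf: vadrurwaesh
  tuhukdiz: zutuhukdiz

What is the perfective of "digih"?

zudigih

pobokmas and vadrurwaf both have last vowel 'a' yet inflect differently (popobokmas, vadrurwaesh), so the last vowel is not what conditions the rule; the final letter is.
"digih" ends in -h. The stems ending in -h (rosaleh → zurosaleh, vohmih → zuvohmih) add the prefix zu-.
So digih → zudigih.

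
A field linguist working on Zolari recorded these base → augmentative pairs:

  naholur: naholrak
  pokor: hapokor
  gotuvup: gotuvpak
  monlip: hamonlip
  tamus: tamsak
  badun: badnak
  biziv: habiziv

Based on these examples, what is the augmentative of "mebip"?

"mebip" has last vowel 'i'. The stems whose last vowel is 'i' (biziv → habiziv, monlip → hamonlip) add the prefix ha-.
So mebip → hamebip.

hamebip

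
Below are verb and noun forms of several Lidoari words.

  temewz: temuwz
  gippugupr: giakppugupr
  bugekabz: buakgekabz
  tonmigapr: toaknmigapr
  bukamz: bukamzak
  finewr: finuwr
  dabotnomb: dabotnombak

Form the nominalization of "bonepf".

boaknepf

"bonepf" has second-to-last letter 'p'. The stems whose second-to-last letter is 'p' (gippugupr → giakppugupr, tonmigapr → toaknmigapr) insert -ak- after the first vowel.
The other patterns: stems whose second-to-last letter is 'm' add -ak; stems whose second-to-last letter is 'w' change the last vowel to 'u'.
So bonepf → boaknepf.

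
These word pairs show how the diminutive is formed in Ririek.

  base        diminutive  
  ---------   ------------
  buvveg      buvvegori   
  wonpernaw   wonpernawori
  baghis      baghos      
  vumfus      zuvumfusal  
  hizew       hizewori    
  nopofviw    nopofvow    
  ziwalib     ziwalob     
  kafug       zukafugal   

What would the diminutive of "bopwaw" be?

bopwawori

"bopwaw" has last vowel 'a'. The one such stem in the data (wonpernaw → wonpernawori) adds -ori, so the same rule applies.
The other patterns: stems whose last vowel is 'i' change the last vowel to 'o'; stems whose last vowel is 'u' add zu- … -al around the stem.
So bopwaw → bopwawori.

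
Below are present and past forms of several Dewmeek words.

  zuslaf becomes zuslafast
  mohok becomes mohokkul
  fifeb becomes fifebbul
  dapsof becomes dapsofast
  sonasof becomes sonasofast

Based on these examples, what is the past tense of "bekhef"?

sonasof and mohok both have last vowel 'o' yet inflect differently (sonasofast, mohokkul), so the last vowel is not what conditions the rule; the final letter is.
"bekhef" ends in -f. The stems ending in -f (sonasof → sonasofast, dapsof → dapsofast, zuslaf → zuslafast) add -ast.
The other pattern: stems ending in -b or -k double the final consonant and add -ul.
So bekhef → bekhefast.

bekhefast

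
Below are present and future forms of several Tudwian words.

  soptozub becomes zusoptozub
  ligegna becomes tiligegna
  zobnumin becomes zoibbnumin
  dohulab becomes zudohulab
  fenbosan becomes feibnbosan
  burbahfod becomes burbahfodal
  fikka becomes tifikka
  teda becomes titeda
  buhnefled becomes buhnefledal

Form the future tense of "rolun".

roiblun

fenbosan and fikka both have last vowel 'a' yet inflect differently (feibnbosan, tifikka), so the last vowel is not what conditions the rule; the final letter is.
"rolun" ends in -n. The stems ending in -n (zobnumin → zoibbnumin, fenbosan → feibnbosan) insert -ib- after the first vowel.
The other patterns: stems ending in -d add -al; stems ending in -a add the prefix ti-; stems ending in -b add the prefix zu-.
So rolun → roiblun.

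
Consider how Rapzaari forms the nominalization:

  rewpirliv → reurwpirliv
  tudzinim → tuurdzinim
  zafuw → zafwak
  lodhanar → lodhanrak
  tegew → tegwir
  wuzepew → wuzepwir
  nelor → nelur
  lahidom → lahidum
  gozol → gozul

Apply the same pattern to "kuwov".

zafuw and tegew both end in -w yet inflect differently (zafwak, tegwir), so the final letter is not what conditions the rule; the last vowel is.
"kuwov" has last vowel 'o'. The stems whose last vowel is 'o' (nelor → nelur, lahidom → lahidum, gozol → gozul) change the last vowel to 'u'.
The other patterns: stems whose last vowel is 'i' insert -ur- after the first vowel; stems whose last vowel is 'a' or 'u' delete the last vowel and add -ak; stems whose last vowel is 'e' delete the last vowel and add -ir.
So kuwov → kuwuv.

kuwuv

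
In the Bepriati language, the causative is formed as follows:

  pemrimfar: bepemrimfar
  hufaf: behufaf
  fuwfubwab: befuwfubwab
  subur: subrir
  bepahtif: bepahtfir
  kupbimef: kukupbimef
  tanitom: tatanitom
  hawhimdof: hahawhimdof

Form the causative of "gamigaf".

begamigaf

"gamigaf" has last vowel 'a'. The stems whose last vowel is 'a' (pemrimfar → bepemrimfar, hufaf → behufaf, fuwfubwab → befuwfubwab) add the prefix be-.
The other patterns: stems whose last vowel is 'i' or 'u' delete the last vowel and add -ir; stems whose last vowel is 'e' or 'o' repeat the first consonant+vowel as a prefix.
So gamigaf → begamigaf.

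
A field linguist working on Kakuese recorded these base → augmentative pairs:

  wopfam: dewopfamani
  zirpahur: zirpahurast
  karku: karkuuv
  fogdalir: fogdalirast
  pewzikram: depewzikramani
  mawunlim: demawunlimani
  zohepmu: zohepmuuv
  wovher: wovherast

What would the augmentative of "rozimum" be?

derozimumani

karku and zirpahur both have last vowel 'u' yet inflect differently (karkuuv, zirpahurast), so the last vowel is not what conditions the rule; the final letter is.
"rozimum" ends in -m. The stems ending in -m (mawunlim → demawunlimani, pewzikram → depewzikramani, wopfam → dewopfamani) add de- … -ani around the stem.
So rozimum → derozimumani.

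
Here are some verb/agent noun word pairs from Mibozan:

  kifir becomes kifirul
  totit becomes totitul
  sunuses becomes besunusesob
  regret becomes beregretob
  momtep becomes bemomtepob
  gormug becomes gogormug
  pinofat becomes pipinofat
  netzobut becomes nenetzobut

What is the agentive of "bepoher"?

totit and regret both end in -t yet inflect differently (totitul, beregretob), so the final letter is not what conditions the rule; the last vowel is.
"bepoher" has last vowel 'e'. The stems whose last vowel is 'e' (sunuses → besunusesob, regret → beregretob, momtep → bemomtepob) add be- … -ob around the stem.
So bepoher → bebepoherob.

bebepoherob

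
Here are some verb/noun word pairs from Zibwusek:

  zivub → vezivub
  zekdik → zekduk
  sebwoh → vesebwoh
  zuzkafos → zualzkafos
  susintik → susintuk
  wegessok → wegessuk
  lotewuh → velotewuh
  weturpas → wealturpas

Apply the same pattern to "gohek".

gohuk

wegessok and zuzkafos both have last vowel 'o' yet inflect differently (wegessuk, zualzkafos), so the last vowel is not what conditions the rule; the final letter is.
"gohek" ends in -k. The stems ending in -k (susintik → susintuk, wegessok → wegessuk, zekdik → zekduk) change the last vowel to 'u'.
So gohek → gohuk.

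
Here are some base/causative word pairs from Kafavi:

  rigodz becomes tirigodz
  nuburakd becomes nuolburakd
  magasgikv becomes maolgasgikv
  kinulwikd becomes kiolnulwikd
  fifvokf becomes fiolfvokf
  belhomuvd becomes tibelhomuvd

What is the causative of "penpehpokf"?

peolnpehpokf

nuburakd and belhomuvd both end in -d yet inflect differently (nuolburakd, tibelhomuvd), so the final letter is not what conditions the rule; the second-to-last letter is.
"penpehpokf" has second-to-last letter 'k'. The stems whose second-to-last letter is 'k' (magasgikv → maolgasgikv, nuburakd → nuolburakd, fifvokf → fiolfvokf) insert -ol- after the first vowel.
So penpehpokf → peolnpehpokf.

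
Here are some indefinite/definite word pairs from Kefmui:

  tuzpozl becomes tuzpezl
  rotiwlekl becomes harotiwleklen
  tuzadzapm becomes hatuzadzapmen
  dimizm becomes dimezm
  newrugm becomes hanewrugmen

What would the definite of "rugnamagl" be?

tuzpozl and rotiwlekl both end in -l yet inflect differently (tuzpezl, harotiwleklen), so the final letter is not what conditions the rule; the second-to-last letter is.
"rugnamagl" has second-to-last letter 'g'. The one such stem in the data (newrugm → hanewrugmen) adds ha- … -en around the stem, so the same rule applies.
So rugnamagl → harugnamaglen.

harugnamaglen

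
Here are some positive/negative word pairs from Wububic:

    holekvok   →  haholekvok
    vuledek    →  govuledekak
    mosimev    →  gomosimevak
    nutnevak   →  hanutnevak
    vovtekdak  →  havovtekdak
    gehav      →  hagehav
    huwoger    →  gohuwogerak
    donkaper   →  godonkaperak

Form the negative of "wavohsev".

"wavohsev" has last vowel 'e'. The stems whose last vowel is 'e' (vuledek → govuledekak, huwoger → gohuwogerak, mosimev → gomosimevak) add go- … -ak around the stem.
The other pattern: stems whose last vowel is 'a' or 'o' add the prefix ha-.
So wavohsev → gowavohsevak.

gowavohsevak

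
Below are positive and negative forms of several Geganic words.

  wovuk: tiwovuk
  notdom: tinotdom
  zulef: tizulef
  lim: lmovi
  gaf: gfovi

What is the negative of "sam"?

notdom and lim both end in -m yet inflect differently (tinotdom, lmovi), so the final letter is not what conditions the rule; the number of vowels is.
"sam" has 1 vowel. The stems with 1 vowel (lim → lmovi, gaf → gfovi) delete the last vowel and add -ovi.
So sam → smovi.

smovi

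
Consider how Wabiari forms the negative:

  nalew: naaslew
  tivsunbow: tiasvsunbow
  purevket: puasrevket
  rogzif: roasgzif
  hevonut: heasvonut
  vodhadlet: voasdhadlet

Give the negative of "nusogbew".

Every pair shown (nalew → naaslew, tivsunbow → tiasvsunbow, purevket → puasrevket, …) follows the same rule: insert -as- after the first vowel.
So nusogbew → nuassogbew.

nuassogbew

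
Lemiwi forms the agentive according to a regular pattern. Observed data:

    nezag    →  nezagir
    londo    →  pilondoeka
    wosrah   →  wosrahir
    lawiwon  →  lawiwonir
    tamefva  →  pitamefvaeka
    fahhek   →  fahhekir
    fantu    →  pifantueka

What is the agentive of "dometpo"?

"dometpo" ends in a vowel. The stems ending in a vowel (londo → pilondoeka, tamefva → pitamefvaeka, fantu → pifantueka) add pi- … -eka around the stem.
The other pattern: stems ending in a consonant add -ir.
So dometpo → pidometpoeka.

pidometpoeka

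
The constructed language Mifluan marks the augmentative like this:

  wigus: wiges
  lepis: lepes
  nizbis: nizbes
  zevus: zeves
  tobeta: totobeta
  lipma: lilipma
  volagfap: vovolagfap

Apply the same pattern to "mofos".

lepis and lipma both begin with l- yet inflect differently (lepes, lilipma), so the first letter is not what conditions the rule; the final letter is.
"mofos" ends in -s. The stems ending in -s (wigus → wiges, lepis → lepes, nizbis → nizbes) change the last vowel to 'e'.
The other pattern: stems ending in -a or -p repeat the first consonant+vowel as a prefix.
So mofos → mofes.

mofes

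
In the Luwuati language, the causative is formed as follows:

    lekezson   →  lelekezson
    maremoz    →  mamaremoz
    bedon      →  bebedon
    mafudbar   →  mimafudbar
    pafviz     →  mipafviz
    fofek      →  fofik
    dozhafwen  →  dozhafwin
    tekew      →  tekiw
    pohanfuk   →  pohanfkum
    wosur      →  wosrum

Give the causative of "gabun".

maremoz and pafviz both end in -z yet inflect differently (mamaremoz, mipafviz), so the final letter is not what conditions the rule; the last vowel is.
"gabun" has last vowel 'u'. The stems whose last vowel is 'u' (pohanfuk → pohanfkum, wosur → wosrum) delete the last vowel and add -um.
The other patterns: stems whose last vowel is 'o' repeat the first consonant+vowel as a prefix; stems whose last vowel is 'a' or 'i' add the prefix mi-; stems whose last vowel is 'e' change the last vowel to 'i'.
So gabun → gabnum.

gabnum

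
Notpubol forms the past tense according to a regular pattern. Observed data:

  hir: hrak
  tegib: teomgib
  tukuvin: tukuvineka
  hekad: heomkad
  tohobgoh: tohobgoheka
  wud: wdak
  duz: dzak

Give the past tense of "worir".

woomrir

wud and hekad both end in -d yet inflect differently (wdak, heomkad), so the final letter is not what conditions the rule; the number of vowels is.
"worir" has 2 vowels. The stems with 2 vowels (hekad → heomkad, tegib → teomgib) insert -om- after the first vowel.
The other patterns: stems with 1 vowel delete the last vowel and add -ak; stems with 3 vowels add -eka.
So worir → woomrir.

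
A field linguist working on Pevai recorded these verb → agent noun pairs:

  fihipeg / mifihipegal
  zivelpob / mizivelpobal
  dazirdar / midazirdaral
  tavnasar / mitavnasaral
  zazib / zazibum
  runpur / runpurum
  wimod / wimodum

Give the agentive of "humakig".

tavnasar and runpur both end in -r yet inflect differently (mitavnasaral, runpurum), so the final letter is not what conditions the rule; the number of vowels is.
"humakig" has 3 vowels. The stems with 3 vowels (tavnasar → mitavnasaral, fihipeg → mifihipegal, dazirdar → midazirdaral) add mi- … -al around the stem.
The other pattern: stems with 2 vowels add -um.
So humakig → mihumakigal.

mihumakigal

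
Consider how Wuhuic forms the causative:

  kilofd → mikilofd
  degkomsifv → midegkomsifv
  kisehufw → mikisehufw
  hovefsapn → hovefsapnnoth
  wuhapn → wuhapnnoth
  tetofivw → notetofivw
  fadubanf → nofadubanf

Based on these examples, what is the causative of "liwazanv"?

kisehufw and tetofivw both end in -w yet inflect differently (mikisehufw, notetofivw), so the final letter is not what conditions the rule; the second-to-last letter is.
"liwazanv" has second-to-last letter 'n'. The one such stem in the data (fadubanf → nofadubanf) adds the prefix no-, so the same rule applies.
So liwazanv → noliwazanv.

noliwazanv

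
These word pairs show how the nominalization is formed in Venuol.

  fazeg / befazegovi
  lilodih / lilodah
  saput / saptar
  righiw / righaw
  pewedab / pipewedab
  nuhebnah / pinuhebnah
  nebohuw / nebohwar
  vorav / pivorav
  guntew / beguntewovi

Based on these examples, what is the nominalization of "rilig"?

rilag

guntew and nebohuw both end in -w yet inflect differently (beguntewovi, nebohwar), so the final letter is not what conditions the rule; the last vowel is.
"rilig" has last vowel 'i'. The stems whose last vowel is 'i' (righiw → righaw, lilodih → lilodah) change the last vowel to 'a'.
The other patterns: stems whose last vowel is 'e' add be- … -ovi around the stem; stems whose last vowel is 'u' delete the last vowel and add -ar; stems whose last vowel is 'a' add the prefix pi-.
So rilig → rilag.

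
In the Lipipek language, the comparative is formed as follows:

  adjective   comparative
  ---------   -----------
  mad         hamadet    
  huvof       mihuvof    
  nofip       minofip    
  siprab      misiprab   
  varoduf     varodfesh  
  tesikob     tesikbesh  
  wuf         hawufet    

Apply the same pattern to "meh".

hamehet

wuf and huvof both end in -f yet inflect differently (hawufet, mihuvof), so the final letter is not what conditions the rule; the number of vowels is.
"meh" has 1 vowel. The stems with 1 vowel (mad → hamadet, wuf → hawufet) add ha- … -et around the stem.
So meh → hamehet.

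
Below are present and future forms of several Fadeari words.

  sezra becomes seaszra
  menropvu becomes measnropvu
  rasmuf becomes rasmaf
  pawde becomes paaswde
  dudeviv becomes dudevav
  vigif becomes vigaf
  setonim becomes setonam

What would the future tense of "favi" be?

faasvi

menropvu and rasmuf both have last vowel 'u' yet inflect differently (measnropvu, rasmaf), so the last vowel is not what conditions the rule; whether the stem ends in a vowel or a consonant is.
"favi" ends in a vowel. The stems ending in a vowel (sezra → seaszra, pawde → paaswde, menropvu → measnropvu) insert -as- after the first vowel.
The other pattern: stems ending in a consonant change the last vowel to 'a'.
So favi → faasvi.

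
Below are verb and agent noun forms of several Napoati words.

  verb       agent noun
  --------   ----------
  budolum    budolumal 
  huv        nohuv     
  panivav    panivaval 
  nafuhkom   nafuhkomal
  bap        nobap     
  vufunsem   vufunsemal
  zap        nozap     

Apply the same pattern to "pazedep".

panivav and huv both end in -v yet inflect differently (panivaval, nohuv), so the final letter is not what conditions the rule; the number of vowels is.
"pazedep" has 3 vowels. The stems with 3 vowels (panivav → panivaval, vufunsem → vufunsemal, nafuhkom → nafuhkomal) add -al.
The other pattern: stems with 1 vowel add the prefix no-.
So pazedep → pazedepal.

pazedepal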